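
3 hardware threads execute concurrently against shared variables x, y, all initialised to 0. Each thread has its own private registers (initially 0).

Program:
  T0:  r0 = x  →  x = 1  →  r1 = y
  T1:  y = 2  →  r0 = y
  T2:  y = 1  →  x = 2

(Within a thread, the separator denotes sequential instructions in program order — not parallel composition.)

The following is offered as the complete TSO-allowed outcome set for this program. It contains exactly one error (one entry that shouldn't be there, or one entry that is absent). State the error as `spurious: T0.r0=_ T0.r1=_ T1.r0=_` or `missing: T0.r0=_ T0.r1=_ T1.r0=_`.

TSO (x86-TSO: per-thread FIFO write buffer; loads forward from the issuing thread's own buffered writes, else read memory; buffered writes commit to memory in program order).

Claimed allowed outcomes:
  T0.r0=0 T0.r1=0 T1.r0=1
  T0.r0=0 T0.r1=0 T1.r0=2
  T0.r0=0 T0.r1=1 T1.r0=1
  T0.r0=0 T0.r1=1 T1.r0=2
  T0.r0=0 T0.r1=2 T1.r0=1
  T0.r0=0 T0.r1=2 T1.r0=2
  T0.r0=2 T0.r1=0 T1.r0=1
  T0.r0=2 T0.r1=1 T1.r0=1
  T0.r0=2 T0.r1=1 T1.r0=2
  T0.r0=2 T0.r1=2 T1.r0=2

outcome vector order: (T0.r0,T0.r1,T1.r0)
[TSO] allowed = {<0 0 1>, <0 0 2>, <0 1 1>, <0 1 2>, <0 2 1>, <0 2 2>, <2 1 1>, <2 1 2>, <2 2 2>}
claimed∖TSO = {<2 0 1>}

spurious: T0.r0=2 T0.r1=0 T1.r0=1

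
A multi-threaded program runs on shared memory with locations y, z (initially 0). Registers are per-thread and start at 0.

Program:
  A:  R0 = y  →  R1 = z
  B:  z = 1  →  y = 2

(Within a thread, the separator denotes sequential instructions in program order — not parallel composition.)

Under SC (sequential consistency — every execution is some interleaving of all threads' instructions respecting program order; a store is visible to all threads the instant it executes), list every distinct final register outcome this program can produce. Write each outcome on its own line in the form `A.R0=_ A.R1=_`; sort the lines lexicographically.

outcome vector order: (A.R0,A.R1)
|SC outcomes| = 3

A.R0=0 A.R1=0
A.R0=0 A.R1=1
A.R0=2 A.R1=1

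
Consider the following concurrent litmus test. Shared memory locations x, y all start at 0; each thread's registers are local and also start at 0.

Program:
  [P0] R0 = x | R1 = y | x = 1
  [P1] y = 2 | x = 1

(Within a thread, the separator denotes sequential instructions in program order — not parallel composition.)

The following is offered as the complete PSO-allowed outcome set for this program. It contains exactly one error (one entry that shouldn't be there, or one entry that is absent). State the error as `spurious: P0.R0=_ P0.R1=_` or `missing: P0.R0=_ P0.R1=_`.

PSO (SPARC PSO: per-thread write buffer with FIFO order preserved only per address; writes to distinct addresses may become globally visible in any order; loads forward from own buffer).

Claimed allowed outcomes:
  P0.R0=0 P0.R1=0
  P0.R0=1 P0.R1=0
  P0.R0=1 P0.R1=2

missing: P0.R0=0 P0.R1=2

outcome vector order: (P0.R0,P0.R1)
PSO: 4 outcomes — {00 02 10 12}
PSO∖claimed = {02}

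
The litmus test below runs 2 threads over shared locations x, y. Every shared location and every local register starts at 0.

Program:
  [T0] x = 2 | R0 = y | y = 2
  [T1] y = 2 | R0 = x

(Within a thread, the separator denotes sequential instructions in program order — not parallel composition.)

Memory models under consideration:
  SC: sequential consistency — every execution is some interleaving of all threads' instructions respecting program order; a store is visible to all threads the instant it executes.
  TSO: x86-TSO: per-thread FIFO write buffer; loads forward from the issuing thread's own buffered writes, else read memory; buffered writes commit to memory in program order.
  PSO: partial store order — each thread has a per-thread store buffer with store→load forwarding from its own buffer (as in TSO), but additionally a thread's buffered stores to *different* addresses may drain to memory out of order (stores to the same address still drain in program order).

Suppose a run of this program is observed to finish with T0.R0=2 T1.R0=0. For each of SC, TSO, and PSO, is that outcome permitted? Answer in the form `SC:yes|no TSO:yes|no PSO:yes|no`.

outcome vector order: (T0.R0,T1.R0)
[SC] allowed = {02; 20; 22}
[TSO] allowed = {00; 02; 20; 22}
[PSO] allowed = {00; 02; 20; 22}
target 20 ∈ {SC,TSO,PSO}

SC:yes TSO:yes PSO:yes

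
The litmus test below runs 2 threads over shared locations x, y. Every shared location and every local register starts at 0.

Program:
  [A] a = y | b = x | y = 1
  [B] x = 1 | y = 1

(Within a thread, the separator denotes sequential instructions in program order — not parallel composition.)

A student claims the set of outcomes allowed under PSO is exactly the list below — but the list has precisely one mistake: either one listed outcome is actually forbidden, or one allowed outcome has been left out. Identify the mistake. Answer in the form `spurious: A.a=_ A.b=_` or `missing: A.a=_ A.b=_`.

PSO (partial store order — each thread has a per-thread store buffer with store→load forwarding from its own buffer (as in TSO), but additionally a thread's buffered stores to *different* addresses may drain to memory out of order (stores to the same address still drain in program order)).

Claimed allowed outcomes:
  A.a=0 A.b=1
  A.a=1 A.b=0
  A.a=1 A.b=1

outcome vector order: (A.a,A.b)
PSO: 4 outcomes — {0/0, 0/1, 1/0, 1/1}
PSO∖claimed = {0/0}

missing: A.a=0 A.b=0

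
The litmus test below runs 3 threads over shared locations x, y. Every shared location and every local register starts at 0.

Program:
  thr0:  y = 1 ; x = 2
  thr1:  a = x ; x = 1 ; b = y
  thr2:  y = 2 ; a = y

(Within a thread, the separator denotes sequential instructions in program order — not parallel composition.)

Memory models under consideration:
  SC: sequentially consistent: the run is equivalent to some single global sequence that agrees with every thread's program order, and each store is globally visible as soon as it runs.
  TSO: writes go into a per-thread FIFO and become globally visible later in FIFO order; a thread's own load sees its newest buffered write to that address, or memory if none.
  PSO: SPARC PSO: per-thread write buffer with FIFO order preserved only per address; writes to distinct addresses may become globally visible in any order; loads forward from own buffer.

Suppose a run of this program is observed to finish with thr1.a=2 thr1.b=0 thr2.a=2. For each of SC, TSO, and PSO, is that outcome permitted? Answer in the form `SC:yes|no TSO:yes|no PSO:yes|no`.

outcome vector order: (thr1.a,thr1.b,thr2.a)
SC (9): 0/0/1; 0/0/2; 0/1/1; 0/1/2; 0/2/1; 0/2/2; 2/1/1; 2/1/2; 2/2/2
TSO (9): 0/0/1; 0/0/2; 0/1/1; 0/1/2; 0/2/1; 0/2/2; 2/1/1; 2/1/2; 2/2/2
PSO (12): 0/0/1; 0/0/2; 0/1/1; 0/1/2; 0/2/1; 0/2/2; 2/0/1; 2/0/2; 2/1/1; 2/1/2; 2/2/1; 2/2/2
target 2/0/2 ∈ {PSO}

SC:no TSO:no PSO:yes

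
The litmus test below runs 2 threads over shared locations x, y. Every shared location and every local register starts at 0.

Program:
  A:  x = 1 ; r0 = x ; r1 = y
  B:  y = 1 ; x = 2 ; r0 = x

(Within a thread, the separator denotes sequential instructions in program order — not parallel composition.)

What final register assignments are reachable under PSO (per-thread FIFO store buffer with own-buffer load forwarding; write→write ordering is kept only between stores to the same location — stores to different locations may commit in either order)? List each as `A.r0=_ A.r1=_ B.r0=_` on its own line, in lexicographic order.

A.r0=1 A.r1=0 B.r0=1
A.r0=1 A.r1=0 B.r0=2
A.r0=1 A.r1=1 B.r0=1
A.r0=1 A.r1=1 B.r0=2
A.r0=2 A.r1=0 B.r0=2
A.r0=2 A.r1=1 B.r0=2

outcome vector order: (A.r0,A.r1,B.r0)
|PSO outcomes| = 6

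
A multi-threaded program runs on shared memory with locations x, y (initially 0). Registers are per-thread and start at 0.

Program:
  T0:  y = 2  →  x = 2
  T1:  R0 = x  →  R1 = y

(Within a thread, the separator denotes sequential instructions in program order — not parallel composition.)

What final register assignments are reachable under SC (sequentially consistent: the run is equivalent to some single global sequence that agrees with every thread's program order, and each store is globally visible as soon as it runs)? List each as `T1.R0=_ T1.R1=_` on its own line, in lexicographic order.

outcome vector order: (T1.R0,T1.R1)
|SC outcomes| = 3

T1.R0=0 T1.R1=0
T1.R0=0 T1.R1=2
T1.R0=2 T1.R1=2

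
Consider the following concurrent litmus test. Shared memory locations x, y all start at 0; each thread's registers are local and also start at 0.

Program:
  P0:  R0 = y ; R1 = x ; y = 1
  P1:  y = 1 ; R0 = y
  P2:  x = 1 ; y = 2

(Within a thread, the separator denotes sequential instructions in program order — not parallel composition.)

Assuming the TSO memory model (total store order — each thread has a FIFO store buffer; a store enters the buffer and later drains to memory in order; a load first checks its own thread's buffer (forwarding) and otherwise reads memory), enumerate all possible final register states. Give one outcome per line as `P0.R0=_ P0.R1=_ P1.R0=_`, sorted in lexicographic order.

outcome vector order: (P0.R0,P0.R1,P1.R0)
|TSO outcomes| = 10

P0.R0=0 P0.R1=0 P1.R0=1
P0.R0=0 P0.R1=0 P1.R0=2
P0.R0=0 P0.R1=1 P1.R0=1
P0.R0=0 P0.R1=1 P1.R0=2
P0.R0=1 P0.R1=0 P1.R0=1
P0.R0=1 P0.R1=0 P1.R0=2
P0.R0=1 P0.R1=1 P1.R0=1
P0.R0=1 P0.R1=1 P1.R0=2
P0.R0=2 P0.R1=1 P1.R0=1
P0.R0=2 P0.R1=1 P1.R0=2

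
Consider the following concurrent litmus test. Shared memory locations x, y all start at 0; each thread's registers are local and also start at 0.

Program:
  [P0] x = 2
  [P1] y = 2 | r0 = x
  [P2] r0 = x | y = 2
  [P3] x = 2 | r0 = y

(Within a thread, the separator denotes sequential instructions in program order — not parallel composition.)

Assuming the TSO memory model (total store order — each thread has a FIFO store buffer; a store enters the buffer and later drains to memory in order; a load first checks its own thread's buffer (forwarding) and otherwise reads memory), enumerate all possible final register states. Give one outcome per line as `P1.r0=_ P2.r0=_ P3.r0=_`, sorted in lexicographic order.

outcome vector order: (P1.r0,P2.r0,P3.r0)
|TSO outcomes| = 8

P1.r0=0 P2.r0=0 P3.r0=0
P1.r0=0 P2.r0=0 P3.r0=2
P1.r0=0 P2.r0=2 P3.r0=0
P1.r0=0 P2.r0=2 P3.r0=2
P1.r0=2 P2.r0=0 P3.r0=0
P1.r0=2 P2.r0=0 P3.r0=2
P1.r0=2 P2.r0=2 P3.r0=0
P1.r0=2 P2.r0=2 P3.r0=2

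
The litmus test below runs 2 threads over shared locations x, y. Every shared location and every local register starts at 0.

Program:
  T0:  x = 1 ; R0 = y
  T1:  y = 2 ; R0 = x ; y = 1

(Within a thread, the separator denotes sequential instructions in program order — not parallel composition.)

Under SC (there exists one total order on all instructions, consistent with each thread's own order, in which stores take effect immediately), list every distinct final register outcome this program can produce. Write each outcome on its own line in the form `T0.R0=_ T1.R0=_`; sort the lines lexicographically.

outcome vector order: (T0.R0,T1.R0)
|SC outcomes| = 5

T0.R0=0 T1.R0=1
T0.R0=1 T1.R0=0
T0.R0=1 T1.R0=1
T0.R0=2 T1.R0=0
T0.R0=2 T1.R0=1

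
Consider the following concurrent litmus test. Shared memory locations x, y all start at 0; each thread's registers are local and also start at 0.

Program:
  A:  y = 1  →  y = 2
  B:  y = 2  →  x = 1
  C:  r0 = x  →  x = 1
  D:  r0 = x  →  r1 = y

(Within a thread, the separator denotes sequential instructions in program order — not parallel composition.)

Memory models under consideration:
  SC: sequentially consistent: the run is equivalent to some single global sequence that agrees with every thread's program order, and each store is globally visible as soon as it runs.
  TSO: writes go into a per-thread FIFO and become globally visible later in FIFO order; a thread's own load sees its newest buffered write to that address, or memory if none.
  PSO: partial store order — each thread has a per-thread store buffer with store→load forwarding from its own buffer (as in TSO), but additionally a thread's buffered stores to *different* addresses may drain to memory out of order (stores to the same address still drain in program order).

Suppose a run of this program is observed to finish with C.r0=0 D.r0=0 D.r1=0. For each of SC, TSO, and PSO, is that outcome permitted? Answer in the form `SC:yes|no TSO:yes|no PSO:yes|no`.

outcome vector order: (C.r0,D.r0,D.r1)
under SC → (0,0,0), (0,0,1), (0,0,2), (0,1,0), (0,1,1), (0,1,2), (1,0,0), (1,0,1), (1,0,2), (1,1,1), (1,1,2)
under TSO → (0,0,0), (0,0,1), (0,0,2), (0,1,0), (0,1,1), (0,1,2), (1,0,0), (1,0,1), (1,0,2), (1,1,1), (1,1,2)
under PSO → (0,0,0), (0,0,1), (0,0,2), (0,1,0), (0,1,1), (0,1,2), (1,0,0), (1,0,1), (1,0,2), (1,1,0), (1,1,1), (1,1,2)
target (0,0,0) ∈ {SC,TSO,PSO}

SC:yes TSO:yes PSO:yes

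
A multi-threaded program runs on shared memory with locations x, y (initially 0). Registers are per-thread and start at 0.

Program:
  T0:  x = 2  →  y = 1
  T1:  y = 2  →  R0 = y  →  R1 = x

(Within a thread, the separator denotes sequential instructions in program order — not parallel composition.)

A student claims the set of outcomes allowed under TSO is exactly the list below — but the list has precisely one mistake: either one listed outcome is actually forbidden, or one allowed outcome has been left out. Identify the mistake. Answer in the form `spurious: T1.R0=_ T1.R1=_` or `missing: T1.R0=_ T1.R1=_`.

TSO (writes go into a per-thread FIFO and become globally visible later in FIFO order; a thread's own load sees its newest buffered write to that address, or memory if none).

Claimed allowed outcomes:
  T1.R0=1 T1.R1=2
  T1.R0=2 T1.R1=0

missing: T1.R0=2 T1.R1=2

outcome vector order: (T1.R0,T1.R1)
under TSO → (1,2) (2,0) (2,2)
TSO∖claimed = {(2,2)}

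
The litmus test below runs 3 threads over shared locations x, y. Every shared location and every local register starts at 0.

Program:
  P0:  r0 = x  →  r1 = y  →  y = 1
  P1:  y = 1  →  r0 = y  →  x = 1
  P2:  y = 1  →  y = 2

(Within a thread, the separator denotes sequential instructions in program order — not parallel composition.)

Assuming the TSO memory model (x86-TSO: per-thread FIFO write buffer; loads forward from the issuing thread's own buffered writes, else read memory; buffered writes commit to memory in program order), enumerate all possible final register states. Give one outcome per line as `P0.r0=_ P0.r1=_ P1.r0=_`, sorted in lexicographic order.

outcome vector order: (P0.r0,P0.r1,P1.r0)
|TSO outcomes| = 9

P0.r0=0 P0.r1=0 P1.r0=1
P0.r0=0 P0.r1=0 P1.r0=2
P0.r0=0 P0.r1=1 P1.r0=1
P0.r0=0 P0.r1=1 P1.r0=2
P0.r0=0 P0.r1=2 P1.r0=1
P0.r0=0 P0.r1=2 P1.r0=2
P0.r0=1 P0.r1=1 P1.r0=1
P0.r0=1 P0.r1=2 P1.r0=1
P0.r0=1 P0.r1=2 P1.r0=2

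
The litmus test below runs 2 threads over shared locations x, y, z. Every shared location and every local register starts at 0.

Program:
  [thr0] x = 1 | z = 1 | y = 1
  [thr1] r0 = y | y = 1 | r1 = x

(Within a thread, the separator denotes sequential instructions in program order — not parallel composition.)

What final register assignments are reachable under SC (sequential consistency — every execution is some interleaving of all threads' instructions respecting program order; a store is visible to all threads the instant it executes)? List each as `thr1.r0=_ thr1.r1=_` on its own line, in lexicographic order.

outcome vector order: (thr1.r0,thr1.r1)
|SC outcomes| = 3

thr1.r0=0 thr1.r1=0
thr1.r0=0 thr1.r1=1
thr1.r0=1 thr1.r1=1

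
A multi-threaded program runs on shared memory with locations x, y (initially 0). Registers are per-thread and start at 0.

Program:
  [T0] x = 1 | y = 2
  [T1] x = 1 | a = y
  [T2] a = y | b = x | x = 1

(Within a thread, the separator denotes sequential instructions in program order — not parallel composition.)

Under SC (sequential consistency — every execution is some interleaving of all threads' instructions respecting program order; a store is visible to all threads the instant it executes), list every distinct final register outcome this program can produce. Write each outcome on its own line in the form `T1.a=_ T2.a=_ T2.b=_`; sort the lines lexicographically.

outcome vector order: (T1.a,T2.a,T2.b)
|SC outcomes| = 6

T1.a=0 T2.a=0 T2.b=0
T1.a=0 T2.a=0 T2.b=1
T1.a=0 T2.a=2 T2.b=1
T1.a=2 T2.a=0 T2.b=0
T1.a=2 T2.a=0 T2.b=1
T1.a=2 T2.a=2 T2.b=1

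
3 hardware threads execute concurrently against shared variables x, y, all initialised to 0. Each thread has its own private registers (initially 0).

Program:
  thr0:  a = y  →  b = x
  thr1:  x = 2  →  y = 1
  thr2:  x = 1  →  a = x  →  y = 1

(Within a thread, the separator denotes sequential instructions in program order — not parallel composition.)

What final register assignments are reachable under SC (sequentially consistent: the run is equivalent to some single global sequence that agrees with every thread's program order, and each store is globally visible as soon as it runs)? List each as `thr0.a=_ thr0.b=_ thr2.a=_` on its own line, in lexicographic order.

thr0.a=0 thr0.b=0 thr2.a=1
thr0.a=0 thr0.b=0 thr2.a=2
thr0.a=0 thr0.b=1 thr2.a=1
thr0.a=0 thr0.b=1 thr2.a=2
thr0.a=0 thr0.b=2 thr2.a=1
thr0.a=0 thr0.b=2 thr2.a=2
thr0.a=1 thr0.b=1 thr2.a=1
thr0.a=1 thr0.b=2 thr2.a=1
thr0.a=1 thr0.b=2 thr2.a=2

outcome vector order: (thr0.a,thr0.b,thr2.a)
|SC outcomes| = 9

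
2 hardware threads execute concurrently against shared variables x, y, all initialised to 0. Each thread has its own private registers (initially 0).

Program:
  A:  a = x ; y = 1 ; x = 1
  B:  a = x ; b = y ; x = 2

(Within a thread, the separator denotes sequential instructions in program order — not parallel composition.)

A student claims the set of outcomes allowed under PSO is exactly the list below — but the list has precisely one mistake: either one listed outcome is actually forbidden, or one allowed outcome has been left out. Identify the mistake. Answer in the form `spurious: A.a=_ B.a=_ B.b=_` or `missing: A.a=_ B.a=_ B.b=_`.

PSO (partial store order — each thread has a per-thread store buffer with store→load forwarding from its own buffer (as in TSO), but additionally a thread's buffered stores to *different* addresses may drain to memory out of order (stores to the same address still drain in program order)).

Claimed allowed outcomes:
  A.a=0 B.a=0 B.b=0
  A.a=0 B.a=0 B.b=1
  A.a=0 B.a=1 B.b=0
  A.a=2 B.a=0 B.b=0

outcome vector order: (A.a,B.a,B.b)
under PSO → 0/0/0, 0/0/1, 0/1/0, 0/1/1, 2/0/0
PSO∖claimed = {0/1/1}

missing: A.a=0 B.a=1 B.b=1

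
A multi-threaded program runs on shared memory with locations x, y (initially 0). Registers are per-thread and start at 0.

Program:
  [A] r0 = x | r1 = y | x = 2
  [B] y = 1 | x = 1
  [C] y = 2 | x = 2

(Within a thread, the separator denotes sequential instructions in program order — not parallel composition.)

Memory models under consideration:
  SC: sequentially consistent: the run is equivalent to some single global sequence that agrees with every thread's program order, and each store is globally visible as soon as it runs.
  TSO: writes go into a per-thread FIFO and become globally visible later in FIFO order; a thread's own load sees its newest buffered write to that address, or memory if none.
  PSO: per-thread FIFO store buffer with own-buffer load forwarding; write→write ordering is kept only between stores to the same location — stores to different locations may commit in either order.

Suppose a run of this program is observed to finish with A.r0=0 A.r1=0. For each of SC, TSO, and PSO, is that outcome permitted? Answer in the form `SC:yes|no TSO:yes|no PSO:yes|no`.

SC:yes TSO:yes PSO:yes

outcome vector order: (A.r0,A.r1)
SC (7): <0 0>, <0 1>, <0 2>, <1 1>, <1 2>, <2 1>, <2 2>
TSO (7): <0 0>, <0 1>, <0 2>, <1 1>, <1 2>, <2 1>, <2 2>
PSO (9): <0 0>, <0 1>, <0 2>, <1 0>, <1 1>, <1 2>, <2 0>, <2 1>, <2 2>
target <0 0> ∈ {SC,TSO,PSO}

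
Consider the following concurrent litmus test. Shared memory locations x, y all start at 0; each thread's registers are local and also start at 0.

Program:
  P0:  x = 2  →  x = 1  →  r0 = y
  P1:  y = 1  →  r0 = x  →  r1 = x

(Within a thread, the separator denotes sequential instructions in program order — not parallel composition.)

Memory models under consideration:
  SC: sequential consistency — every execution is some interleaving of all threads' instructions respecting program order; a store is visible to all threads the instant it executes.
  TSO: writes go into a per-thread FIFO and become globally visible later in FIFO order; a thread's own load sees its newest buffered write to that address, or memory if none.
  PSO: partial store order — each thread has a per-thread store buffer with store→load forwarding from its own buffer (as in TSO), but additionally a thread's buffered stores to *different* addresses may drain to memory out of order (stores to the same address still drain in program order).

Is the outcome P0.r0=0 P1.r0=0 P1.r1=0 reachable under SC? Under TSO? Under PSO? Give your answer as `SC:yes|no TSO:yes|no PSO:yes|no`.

SC:no TSO:yes PSO:yes

outcome vector order: (P0.r0,P1.r0,P1.r1)
under SC → (0,1,1) (1,0,0) (1,0,1) (1,0,2) (1,1,1) (1,2,1) (1,2,2)
under TSO → (0,0,0) (0,0,1) (0,0,2) (0,1,1) (0,2,1) (0,2,2) (1,0,0) (1,0,1) (1,0,2) (1,1,1) (1,2,1) (1,2,2)
under PSO → (0,0,0) (0,0,1) (0,0,2) (0,1,1) (0,2,1) (0,2,2) (1,0,0) (1,0,1) (1,0,2) (1,1,1) (1,2,1) (1,2,2)
target (0,0,0) ∈ {TSO,PSO}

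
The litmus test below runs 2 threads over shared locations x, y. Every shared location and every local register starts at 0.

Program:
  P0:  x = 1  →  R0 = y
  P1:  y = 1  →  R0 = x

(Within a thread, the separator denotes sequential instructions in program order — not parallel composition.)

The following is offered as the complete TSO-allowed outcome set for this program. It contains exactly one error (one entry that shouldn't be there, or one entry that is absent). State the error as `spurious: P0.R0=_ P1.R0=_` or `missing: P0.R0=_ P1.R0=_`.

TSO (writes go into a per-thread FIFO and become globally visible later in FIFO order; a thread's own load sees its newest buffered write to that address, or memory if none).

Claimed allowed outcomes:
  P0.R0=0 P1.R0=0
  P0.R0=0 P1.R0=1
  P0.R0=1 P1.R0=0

missing: P0.R0=1 P1.R0=1

outcome vector order: (P0.R0,P1.R0)
[TSO] allowed = {00; 01; 10; 11}
TSO∖claimed = {11}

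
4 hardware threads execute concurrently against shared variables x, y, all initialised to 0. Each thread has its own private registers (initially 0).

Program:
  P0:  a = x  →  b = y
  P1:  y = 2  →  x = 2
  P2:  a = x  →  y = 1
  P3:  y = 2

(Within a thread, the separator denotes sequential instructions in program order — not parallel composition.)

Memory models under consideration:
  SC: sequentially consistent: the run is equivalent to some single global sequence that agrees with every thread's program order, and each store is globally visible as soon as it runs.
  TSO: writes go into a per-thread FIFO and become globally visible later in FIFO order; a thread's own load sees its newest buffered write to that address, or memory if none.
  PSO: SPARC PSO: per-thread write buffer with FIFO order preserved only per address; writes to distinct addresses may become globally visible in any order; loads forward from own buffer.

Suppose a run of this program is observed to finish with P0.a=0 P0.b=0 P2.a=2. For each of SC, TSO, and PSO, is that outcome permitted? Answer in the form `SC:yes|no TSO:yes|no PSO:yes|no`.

SC:yes TSO:yes PSO:yes

outcome vector order: (P0.a,P0.b,P2.a)
under SC → <0 0 0> <0 0 2> <0 1 0> <0 1 2> <0 2 0> <0 2 2> <2 1 0> <2 1 2> <2 2 0> <2 2 2>
under TSO → <0 0 0> <0 0 2> <0 1 0> <0 1 2> <0 2 0> <0 2 2> <2 1 0> <2 1 2> <2 2 0> <2 2 2>
under PSO → <0 0 0> <0 0 2> <0 1 0> <0 1 2> <0 2 0> <0 2 2> <2 0 0> <2 0 2> <2 1 0> <2 1 2> <2 2 0> <2 2 2>
target <0 0 2> ∈ {SC,TSO,PSO}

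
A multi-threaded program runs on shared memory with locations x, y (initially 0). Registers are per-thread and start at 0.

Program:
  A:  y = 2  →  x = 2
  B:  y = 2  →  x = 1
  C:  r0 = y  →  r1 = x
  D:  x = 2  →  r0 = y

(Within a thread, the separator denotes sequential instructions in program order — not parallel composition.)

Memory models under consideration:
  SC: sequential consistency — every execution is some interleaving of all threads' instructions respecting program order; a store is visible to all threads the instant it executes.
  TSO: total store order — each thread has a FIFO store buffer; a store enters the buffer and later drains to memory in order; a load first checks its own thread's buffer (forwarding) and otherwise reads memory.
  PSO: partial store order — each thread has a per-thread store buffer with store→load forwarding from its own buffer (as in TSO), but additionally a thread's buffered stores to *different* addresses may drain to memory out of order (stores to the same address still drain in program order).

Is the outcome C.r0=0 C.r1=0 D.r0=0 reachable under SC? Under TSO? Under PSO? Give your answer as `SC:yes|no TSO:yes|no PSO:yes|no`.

SC:yes TSO:yes PSO:yes

outcome vector order: (C.r0,C.r1,D.r0)
SC (11): <0 0 0>, <0 0 2>, <0 1 0>, <0 1 2>, <0 2 0>, <0 2 2>, <2 0 2>, <2 1 0>, <2 1 2>, <2 2 0>, <2 2 2>
TSO (12): <0 0 0>, <0 0 2>, <0 1 0>, <0 1 2>, <0 2 0>, <0 2 2>, <2 0 0>, <2 0 2>, <2 1 0>, <2 1 2>, <2 2 0>, <2 2 2>
PSO (12): <0 0 0>, <0 0 2>, <0 1 0>, <0 1 2>, <0 2 0>, <0 2 2>, <2 0 0>, <2 0 2>, <2 1 0>, <2 1 2>, <2 2 0>, <2 2 2>
target <0 0 0> ∈ {SC,TSO,PSO}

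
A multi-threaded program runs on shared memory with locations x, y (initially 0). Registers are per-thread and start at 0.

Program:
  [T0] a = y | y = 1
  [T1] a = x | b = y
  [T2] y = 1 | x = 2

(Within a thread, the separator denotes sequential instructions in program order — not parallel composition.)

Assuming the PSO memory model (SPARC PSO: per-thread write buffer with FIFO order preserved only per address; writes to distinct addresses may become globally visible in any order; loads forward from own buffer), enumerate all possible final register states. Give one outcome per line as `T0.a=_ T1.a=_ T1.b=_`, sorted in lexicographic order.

outcome vector order: (T0.a,T1.a,T1.b)
|PSO outcomes| = 8

T0.a=0 T1.a=0 T1.b=0
T0.a=0 T1.a=0 T1.b=1
T0.a=0 T1.a=2 T1.b=0
T0.a=0 T1.a=2 T1.b=1
T0.a=1 T1.a=0 T1.b=0
T0.a=1 T1.a=0 T1.b=1
T0.a=1 T1.a=2 T1.b=0
T0.a=1 T1.a=2 T1.b=1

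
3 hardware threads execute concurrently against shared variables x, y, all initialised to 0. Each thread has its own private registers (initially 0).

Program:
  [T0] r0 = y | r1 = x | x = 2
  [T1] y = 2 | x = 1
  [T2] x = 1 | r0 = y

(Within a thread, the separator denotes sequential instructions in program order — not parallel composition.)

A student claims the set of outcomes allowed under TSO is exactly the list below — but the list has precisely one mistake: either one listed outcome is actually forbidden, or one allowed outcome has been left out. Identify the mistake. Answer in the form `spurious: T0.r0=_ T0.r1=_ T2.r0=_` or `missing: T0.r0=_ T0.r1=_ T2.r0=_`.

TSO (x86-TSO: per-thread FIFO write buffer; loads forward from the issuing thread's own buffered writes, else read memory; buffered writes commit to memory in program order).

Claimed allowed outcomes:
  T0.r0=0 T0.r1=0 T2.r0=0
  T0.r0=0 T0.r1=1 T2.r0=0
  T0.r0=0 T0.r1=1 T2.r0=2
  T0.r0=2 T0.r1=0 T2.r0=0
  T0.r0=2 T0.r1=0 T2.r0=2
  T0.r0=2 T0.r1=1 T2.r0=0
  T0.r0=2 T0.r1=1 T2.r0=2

missing: T0.r0=0 T0.r1=0 T2.r0=2

outcome vector order: (T0.r0,T0.r1,T2.r0)
TSO (8): 000 002 010 012 200 202 210 212
TSO∖claimed = {002}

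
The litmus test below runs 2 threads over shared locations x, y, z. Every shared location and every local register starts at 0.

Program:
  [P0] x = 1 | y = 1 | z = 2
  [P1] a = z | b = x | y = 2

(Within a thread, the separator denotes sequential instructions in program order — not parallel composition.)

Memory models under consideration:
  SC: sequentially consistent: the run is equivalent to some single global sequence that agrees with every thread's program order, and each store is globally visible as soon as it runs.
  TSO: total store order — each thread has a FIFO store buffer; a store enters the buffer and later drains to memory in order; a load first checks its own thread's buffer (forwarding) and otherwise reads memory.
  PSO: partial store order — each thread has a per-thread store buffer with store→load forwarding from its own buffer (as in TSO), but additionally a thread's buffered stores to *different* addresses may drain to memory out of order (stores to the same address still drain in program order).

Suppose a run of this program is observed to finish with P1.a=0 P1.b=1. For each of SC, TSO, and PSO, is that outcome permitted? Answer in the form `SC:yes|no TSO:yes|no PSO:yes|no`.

SC:yes TSO:yes PSO:yes

outcome vector order: (P1.a,P1.b)
SC: 3 outcomes — {<0 0>; <0 1>; <2 1>}
TSO: 3 outcomes — {<0 0>; <0 1>; <2 1>}
PSO: 4 outcomes — {<0 0>; <0 1>; <2 0>; <2 1>}
target <0 1> ∈ {SC,TSO,PSO}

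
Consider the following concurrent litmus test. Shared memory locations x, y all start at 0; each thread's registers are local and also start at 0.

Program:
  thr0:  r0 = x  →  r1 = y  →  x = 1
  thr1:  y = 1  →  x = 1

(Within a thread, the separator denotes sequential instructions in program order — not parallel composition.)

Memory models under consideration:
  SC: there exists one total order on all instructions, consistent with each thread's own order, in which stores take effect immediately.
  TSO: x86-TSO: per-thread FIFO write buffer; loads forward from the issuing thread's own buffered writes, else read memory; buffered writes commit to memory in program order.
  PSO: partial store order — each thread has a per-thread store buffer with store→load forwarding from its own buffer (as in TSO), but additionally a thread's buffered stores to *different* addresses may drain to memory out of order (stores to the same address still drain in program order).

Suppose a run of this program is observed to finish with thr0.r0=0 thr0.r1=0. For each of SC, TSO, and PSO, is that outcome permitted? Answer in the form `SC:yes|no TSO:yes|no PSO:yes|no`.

outcome vector order: (thr0.r0,thr0.r1)
SC (3): (0,0) (0,1) (1,1)
TSO (3): (0,0) (0,1) (1,1)
PSO (4): (0,0) (0,1) (1,0) (1,1)
target (0,0) ∈ {SC,TSO,PSO}

SC:yes TSO:yes PSO:yes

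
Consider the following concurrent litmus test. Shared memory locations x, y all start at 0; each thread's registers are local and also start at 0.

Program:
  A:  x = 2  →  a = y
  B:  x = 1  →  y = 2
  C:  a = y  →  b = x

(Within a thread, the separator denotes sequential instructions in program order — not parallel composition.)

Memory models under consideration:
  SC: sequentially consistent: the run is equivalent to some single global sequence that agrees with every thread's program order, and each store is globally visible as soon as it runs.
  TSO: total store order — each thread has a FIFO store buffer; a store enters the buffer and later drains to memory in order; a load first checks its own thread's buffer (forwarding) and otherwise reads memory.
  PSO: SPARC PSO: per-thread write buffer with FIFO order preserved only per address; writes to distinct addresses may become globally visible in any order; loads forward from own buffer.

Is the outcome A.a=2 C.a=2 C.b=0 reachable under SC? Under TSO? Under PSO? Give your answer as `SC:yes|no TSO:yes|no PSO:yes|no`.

outcome vector order: (A.a,C.a,C.b)
[SC] allowed = {000; 001; 002; 021; 022; 200; 201; 202; 221; 222}
[TSO] allowed = {000; 001; 002; 021; 022; 200; 201; 202; 221; 222}
[PSO] allowed = {000; 001; 002; 020; 021; 022; 200; 201; 202; 220; 221; 222}
target 220 ∈ {PSO}

SC:no TSO:no PSO:yes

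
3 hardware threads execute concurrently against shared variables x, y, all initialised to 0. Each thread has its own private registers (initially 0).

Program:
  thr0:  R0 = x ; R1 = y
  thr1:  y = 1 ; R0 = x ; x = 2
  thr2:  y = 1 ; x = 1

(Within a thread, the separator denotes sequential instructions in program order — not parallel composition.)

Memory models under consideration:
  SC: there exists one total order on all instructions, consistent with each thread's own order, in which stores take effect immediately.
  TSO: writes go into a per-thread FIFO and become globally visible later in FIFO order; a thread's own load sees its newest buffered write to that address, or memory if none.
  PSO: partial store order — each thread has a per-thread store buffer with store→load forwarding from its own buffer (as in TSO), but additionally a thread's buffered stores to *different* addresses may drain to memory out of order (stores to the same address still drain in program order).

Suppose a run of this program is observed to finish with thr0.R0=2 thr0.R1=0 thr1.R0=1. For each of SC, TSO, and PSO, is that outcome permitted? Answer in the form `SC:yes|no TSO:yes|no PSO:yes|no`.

outcome vector order: (thr0.R0,thr0.R1,thr1.R0)
SC: 8 outcomes — {000 001 010 011 110 111 210 211}
TSO: 8 outcomes — {000 001 010 011 110 111 210 211}
PSO: 12 outcomes — {000 001 010 011 100 101 110 111 200 201 210 211}
target 201 ∈ {PSO}

SC:no TSO:no PSO:yes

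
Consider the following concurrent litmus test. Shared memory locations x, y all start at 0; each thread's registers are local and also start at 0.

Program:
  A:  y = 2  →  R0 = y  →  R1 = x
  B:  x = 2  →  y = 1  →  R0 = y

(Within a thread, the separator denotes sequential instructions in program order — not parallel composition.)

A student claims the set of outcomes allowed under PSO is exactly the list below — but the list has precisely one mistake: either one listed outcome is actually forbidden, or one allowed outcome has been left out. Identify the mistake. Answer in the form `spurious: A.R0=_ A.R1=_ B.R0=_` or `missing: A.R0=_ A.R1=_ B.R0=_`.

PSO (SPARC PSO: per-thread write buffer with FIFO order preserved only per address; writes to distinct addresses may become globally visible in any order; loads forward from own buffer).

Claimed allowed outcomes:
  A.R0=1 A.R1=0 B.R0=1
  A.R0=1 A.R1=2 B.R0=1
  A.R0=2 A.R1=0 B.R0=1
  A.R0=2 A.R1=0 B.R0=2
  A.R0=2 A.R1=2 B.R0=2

outcome vector order: (A.R0,A.R1,B.R0)
[PSO] allowed = {1/0/1, 1/2/1, 2/0/1, 2/0/2, 2/2/1, 2/2/2}
PSO∖claimed = {2/2/1}

missing: A.R0=2 A.R1=2 B.R0=1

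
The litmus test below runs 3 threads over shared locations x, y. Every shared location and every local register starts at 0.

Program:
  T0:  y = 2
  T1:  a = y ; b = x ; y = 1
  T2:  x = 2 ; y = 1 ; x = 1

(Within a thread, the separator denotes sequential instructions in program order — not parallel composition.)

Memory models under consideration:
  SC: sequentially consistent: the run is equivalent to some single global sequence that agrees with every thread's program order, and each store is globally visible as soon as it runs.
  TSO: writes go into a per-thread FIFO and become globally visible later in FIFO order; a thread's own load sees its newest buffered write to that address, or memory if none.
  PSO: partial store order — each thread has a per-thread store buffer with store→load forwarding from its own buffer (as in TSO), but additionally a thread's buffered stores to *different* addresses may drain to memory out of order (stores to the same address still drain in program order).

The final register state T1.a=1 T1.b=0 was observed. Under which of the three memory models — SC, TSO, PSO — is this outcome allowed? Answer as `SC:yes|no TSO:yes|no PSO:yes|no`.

SC:no TSO:no PSO:yes

outcome vector order: (T1.a,T1.b)
SC (8): <0 0>; <0 1>; <0 2>; <1 1>; <1 2>; <2 0>; <2 1>; <2 2>
TSO (8): <0 0>; <0 1>; <0 2>; <1 1>; <1 2>; <2 0>; <2 1>; <2 2>
PSO (9): <0 0>; <0 1>; <0 2>; <1 0>; <1 1>; <1 2>; <2 0>; <2 1>; <2 2>
target <1 0> ∈ {PSO}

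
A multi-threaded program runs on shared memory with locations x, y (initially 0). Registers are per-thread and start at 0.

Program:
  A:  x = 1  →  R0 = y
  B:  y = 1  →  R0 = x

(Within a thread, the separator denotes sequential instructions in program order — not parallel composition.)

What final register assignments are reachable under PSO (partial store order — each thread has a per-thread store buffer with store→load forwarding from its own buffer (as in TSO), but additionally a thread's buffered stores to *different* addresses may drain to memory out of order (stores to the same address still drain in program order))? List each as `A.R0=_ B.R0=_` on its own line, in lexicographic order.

outcome vector order: (A.R0,B.R0)
|PSO outcomes| = 4

A.R0=0 B.R0=0
A.R0=0 B.R0=1
A.R0=1 B.R0=0
A.R0=1 B.R0=1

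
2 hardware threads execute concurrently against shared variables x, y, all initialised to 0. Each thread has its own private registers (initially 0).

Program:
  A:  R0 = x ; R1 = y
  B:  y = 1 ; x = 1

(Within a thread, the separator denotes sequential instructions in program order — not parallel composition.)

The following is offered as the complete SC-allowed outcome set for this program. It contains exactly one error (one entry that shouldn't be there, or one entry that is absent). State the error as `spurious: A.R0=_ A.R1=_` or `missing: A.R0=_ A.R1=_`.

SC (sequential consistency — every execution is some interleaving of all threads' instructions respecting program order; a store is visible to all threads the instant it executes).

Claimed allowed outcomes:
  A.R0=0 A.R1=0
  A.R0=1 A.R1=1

missing: A.R0=0 A.R1=1

outcome vector order: (A.R0,A.R1)
[SC] allowed = {(0,0), (0,1), (1,1)}
SC∖claimed = {(0,1)}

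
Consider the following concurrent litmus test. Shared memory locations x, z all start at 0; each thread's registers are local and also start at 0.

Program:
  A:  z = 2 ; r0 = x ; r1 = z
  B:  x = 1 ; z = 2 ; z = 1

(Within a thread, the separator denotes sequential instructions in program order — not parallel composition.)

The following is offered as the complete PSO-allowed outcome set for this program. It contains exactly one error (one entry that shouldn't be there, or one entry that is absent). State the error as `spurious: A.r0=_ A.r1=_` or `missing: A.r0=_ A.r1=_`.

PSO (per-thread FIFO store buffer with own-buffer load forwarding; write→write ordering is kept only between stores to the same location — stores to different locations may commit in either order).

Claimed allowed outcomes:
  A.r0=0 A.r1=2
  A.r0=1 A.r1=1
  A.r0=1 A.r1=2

missing: A.r0=0 A.r1=1

outcome vector order: (A.r0,A.r1)
under PSO → 0/1; 0/2; 1/1; 1/2
PSO∖claimed = {0/1}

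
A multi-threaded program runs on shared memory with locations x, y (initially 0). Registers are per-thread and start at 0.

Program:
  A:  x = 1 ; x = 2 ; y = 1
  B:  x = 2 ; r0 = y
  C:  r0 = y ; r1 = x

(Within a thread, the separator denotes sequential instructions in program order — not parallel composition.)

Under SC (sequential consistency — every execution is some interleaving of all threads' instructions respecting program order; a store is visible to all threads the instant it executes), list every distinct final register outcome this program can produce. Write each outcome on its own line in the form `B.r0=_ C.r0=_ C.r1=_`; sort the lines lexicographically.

B.r0=0 C.r0=0 C.r1=0
B.r0=0 C.r0=0 C.r1=1
B.r0=0 C.r0=0 C.r1=2
B.r0=0 C.r0=1 C.r1=2
B.r0=1 C.r0=0 C.r1=0
B.r0=1 C.r0=0 C.r1=1
B.r0=1 C.r0=0 C.r1=2
B.r0=1 C.r0=1 C.r1=2

outcome vector order: (B.r0,C.r0,C.r1)
|SC outcomes| = 8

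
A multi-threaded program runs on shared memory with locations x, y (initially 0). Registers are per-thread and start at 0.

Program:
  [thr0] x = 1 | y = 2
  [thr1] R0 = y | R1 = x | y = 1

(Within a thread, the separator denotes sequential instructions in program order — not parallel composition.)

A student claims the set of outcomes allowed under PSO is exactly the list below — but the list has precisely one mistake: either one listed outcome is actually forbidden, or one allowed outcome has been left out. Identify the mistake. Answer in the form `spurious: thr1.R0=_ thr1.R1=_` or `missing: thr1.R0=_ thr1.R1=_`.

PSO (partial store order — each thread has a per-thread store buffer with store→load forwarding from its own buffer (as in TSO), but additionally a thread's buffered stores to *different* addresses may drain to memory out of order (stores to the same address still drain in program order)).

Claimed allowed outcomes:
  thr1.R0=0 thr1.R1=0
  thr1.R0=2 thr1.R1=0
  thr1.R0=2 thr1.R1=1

outcome vector order: (thr1.R0,thr1.R1)
[PSO] allowed = {<0 0>, <0 1>, <2 0>, <2 1>}
PSO∖claimed = {<0 1>}

missing: thr1.R0=0 thr1.R1=1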